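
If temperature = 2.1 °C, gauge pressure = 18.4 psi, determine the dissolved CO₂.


vols = (P + 14.695)·(0.01821 + 0.09011·e^(−0.04·T))
vols = (18.4 + 14.695)·(0.01821 + 0.09011·e^(−0.04·2.1))

3.3446 volumes


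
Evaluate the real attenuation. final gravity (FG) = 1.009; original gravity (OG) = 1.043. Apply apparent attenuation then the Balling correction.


AA = (OG−FG)/(OG−1)·100;  RA = AA·0.8192
AA = (1.043 − 1.009)/(1.043 − 1)·100 = 79.0698
RA = 79.0698·0.8192

64.7740 %


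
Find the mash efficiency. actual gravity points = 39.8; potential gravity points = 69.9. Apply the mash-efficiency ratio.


efficiency = actual / potential × 100
efficiency = 39.8 / 69.9 × 100

56.9385 %


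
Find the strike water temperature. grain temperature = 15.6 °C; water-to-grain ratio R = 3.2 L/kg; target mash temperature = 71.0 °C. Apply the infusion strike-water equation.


T_strike = (0.41/R)·(T_mash − T_grain) + T_mash
T_strike = (0.41/3.2)·(71.0 − 15.6) + 71.0

78.0981 °C


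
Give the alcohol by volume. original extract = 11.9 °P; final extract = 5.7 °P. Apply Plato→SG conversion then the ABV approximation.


SG = 259/(259 − P);  ABV = (OG − FG)·131.25
OG = 259/(259 − 11.9) = 1.0482
FG = 259/(259 − 5.7) = 1.0225
ABV = (1.0482 − 1.0225)·131.25

3.3673 % ABV


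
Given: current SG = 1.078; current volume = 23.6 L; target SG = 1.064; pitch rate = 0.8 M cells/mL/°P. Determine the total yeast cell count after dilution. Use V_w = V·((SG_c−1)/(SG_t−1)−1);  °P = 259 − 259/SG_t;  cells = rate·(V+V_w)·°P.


V_w = 23.6·((1.078−1)/(1.064−1)−1) = 5.1625
V_final = 23.6 + 5.1625 = 28.7625
°P = 259 − 259/1.064 = 15.5789
cells = 0.8·28.7625·15.5789

358.4716 billion cells


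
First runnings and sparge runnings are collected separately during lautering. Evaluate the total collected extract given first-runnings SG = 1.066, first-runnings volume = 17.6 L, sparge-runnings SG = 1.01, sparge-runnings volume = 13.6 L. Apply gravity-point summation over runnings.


total = Σ (SG_i − 1)·1000·V_i
first = (1.066 − 1)·1000·17.6 = 1161.6000
sparge = (1.01 − 1)·1000·13.6 = 136.0000
total = 1161.6000 + 136.0000

1297.6000 gravity·L


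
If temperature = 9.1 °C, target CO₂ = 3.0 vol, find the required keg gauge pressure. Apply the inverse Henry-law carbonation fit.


psi = vols/(0.01821 + 0.09011·e^(−0.04·T)) − 14.695
psi = 3.0/(0.01821 + 0.09011·e^(−0.04·9.1)) − 14.695

22.4215 psi


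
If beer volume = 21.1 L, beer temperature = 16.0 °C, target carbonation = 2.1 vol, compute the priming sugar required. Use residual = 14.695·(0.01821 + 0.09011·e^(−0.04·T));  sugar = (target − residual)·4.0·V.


residual = 14.695·(0.01821 + 0.09011·e^(−0.04·16.0)) = 0.9658
sugar = (2.1 − 0.9658)·4.0·21.1

95.7249 g


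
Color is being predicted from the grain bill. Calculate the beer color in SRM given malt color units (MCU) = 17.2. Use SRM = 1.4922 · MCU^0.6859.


SRM = 1.4922 · 17.2^0.6859

10.5021 SRM


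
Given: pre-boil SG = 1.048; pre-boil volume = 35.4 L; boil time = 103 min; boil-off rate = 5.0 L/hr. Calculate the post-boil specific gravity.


V_post = V_pre − rate·(t/60);  SG_post = 1 + (SG_pre−1)·V_pre/V_post
V_post = 35.4 − 5.0·(103/60) = 26.8167
SG_post = 1 + (1.048 − 1)·35.4/26.8167

1.0634


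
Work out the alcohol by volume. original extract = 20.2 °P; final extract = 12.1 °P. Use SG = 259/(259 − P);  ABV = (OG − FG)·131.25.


OG = 259/(259 − 20.2) = 1.0846
FG = 259/(259 − 12.1) = 1.0490
ABV = (1.0846 − 1.0490)·131.25

4.6701 % ABV


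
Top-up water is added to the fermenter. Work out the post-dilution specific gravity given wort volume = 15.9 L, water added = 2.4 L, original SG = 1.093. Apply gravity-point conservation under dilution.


SG_new = 1 + (SG_old − 1)·V_old/(V_old + V_water)
pts = (1.093 − 1)·1000·15.9/(15.9 + 2.4) = 80.8033
SG_new = 1 + 80.8033/1000

1.0808


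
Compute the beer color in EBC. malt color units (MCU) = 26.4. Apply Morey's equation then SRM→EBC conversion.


SRM = 1.4922·MCU^0.6859;  EBC = SRM·1.97
SRM = 1.4922·26.4^0.6859 = 14.0898
EBC = 14.0898·1.97

27.7569 EBC


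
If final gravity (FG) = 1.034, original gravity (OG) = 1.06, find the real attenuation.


AA = (OG−FG)/(OG−1)·100;  RA = AA·0.8192
AA = (1.06 − 1.034)/(1.06 − 1)·100 = 43.3333
RA = 43.3333·0.8192

35.4987 %


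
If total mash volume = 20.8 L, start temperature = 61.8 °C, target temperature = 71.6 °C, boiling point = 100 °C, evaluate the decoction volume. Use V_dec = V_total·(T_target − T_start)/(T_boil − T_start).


V_dec = 20.8·(71.6 − 61.8)/(100 − 61.8)

5.3361 L


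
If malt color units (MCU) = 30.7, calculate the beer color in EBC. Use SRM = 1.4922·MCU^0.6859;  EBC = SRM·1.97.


SRM = 1.4922·30.7^0.6859 = 15.6263
EBC = 15.6263·1.97

30.7837 EBC


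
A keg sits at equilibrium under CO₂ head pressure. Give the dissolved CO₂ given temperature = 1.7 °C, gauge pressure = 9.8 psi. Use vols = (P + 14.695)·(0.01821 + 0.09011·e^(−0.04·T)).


vols = (9.8 + 14.695)·(0.01821 + 0.09011·e^(−0.04·1.7))

2.5082 volumes


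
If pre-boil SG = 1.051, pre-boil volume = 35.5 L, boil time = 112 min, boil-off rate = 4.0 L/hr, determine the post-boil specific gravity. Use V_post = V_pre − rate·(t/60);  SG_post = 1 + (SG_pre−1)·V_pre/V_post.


V_post = 35.5 − 4.0·(112/60) = 28.0333
SG_post = 1 + (1.051 − 1)·35.5/28.0333

1.0646


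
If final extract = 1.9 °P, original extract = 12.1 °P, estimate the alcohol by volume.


SG = 259/(259 − P);  ABV = (OG − FG)·131.25
OG = 259/(259 − 12.1) = 1.0490
FG = 259/(259 − 1.9) = 1.0074
ABV = (1.0490 − 1.0074)·131.25

5.4623 % ABV


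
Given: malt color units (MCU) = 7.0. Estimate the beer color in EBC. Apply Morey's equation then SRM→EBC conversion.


SRM = 1.4922·MCU^0.6859;  EBC = SRM·1.97
SRM = 1.4922·7.0^0.6859 = 5.6687
EBC = 5.6687·1.97

11.1672 EBC


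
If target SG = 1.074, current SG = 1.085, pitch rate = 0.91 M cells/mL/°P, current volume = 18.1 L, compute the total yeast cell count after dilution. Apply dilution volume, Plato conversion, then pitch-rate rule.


V_w = V·((SG_c−1)/(SG_t−1)−1);  °P = 259 − 259/SG_t;  cells = rate·(V+V_w)·°P
V_w = 18.1·((1.085−1)/(1.074−1)−1) = 2.6905
V_final = 18.1 + 2.6905 = 20.7905
°P = 259 − 259/1.074 = 17.8454
cells = 0.91·20.7905·17.8454

337.6248 billion cells


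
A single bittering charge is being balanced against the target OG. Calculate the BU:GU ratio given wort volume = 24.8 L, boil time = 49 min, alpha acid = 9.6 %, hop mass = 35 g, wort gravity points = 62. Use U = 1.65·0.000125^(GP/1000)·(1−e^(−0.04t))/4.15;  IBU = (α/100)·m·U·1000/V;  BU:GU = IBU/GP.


U = 1.65·0.000125^(62/1000)·(1−e^(−0.04·49))/4.15 = 0.1957
IBU = (9.6/100)·35·0.1957·1000/24.8 = 26.5092
BU:GU = 26.5092/62

0.4276


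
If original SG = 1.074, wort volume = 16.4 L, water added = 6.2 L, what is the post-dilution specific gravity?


SG_new = 1 + (SG_old − 1)·V_old/(V_old + V_water)
pts = (1.074 − 1)·1000·16.4/(16.4 + 6.2) = 53.6991
SG_new = 1 + 53.6991/1000

1.0537


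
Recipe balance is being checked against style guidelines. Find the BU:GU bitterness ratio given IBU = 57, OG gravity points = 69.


BU:GU = IBU / OG_points
BU:GU = 57 / 69

0.8261


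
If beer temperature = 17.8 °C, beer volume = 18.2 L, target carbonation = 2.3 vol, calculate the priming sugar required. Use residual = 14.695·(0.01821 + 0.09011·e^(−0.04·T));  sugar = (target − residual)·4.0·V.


residual = 14.695·(0.01821 + 0.09011·e^(−0.04·17.8)) = 0.9173
sugar = (2.3 − 0.9173)·4.0·18.2

100.6595 g


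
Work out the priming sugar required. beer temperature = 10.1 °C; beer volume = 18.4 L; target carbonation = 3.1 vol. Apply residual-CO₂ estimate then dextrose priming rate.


residual = 14.695·(0.01821 + 0.09011·e^(−0.04·T));  sugar = (target − residual)·4.0·V
residual = 14.695·(0.01821 + 0.09011·e^(−0.04·10.1)) = 1.1517
sugar = (3.1 − 1.1517)·4.0·18.4

143.3972 g


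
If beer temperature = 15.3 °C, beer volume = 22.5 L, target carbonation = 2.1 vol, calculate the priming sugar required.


residual = 14.695·(0.01821 + 0.09011·e^(−0.04·T));  sugar = (target − residual)·4.0·V
residual = 14.695·(0.01821 + 0.09011·e^(−0.04·15.3)) = 0.9856
sugar = (2.1 − 0.9856)·4.0·22.5

100.2919 g


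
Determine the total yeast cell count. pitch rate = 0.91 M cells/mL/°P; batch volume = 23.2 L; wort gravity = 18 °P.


cells (billions) = rate · V_L · °P
cells = 0.91 · 23.2 · 18

380.0160 billion cells


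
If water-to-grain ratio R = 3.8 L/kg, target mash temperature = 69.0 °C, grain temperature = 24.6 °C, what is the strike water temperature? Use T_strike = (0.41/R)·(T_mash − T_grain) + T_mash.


T_strike = (0.41/3.8)·(69.0 − 24.6) + 69.0

73.7905 °C


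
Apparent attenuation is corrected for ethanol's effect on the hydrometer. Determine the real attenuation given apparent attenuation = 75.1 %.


RA = AA · 0.8192
RA = 75.1 · 0.8192

61.5219 %


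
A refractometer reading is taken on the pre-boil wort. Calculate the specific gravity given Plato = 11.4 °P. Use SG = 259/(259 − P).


SG = 259/(259 − 11.4)

1.0460


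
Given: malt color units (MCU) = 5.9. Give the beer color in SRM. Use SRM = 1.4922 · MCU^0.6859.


SRM = 1.4922 · 5.9^0.6859

5.0414 SRM


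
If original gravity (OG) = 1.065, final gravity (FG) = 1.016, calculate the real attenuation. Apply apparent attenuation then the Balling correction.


AA = (OG−FG)/(OG−1)·100;  RA = AA·0.8192
AA = (1.065 − 1.016)/(1.065 − 1)·100 = 75.3846
RA = 75.3846·0.8192

61.7551 %


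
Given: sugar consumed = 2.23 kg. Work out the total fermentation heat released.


Q = m_sugar · 590 kJ/kg
Q = 2.23 · 590

1315.7000 kJ


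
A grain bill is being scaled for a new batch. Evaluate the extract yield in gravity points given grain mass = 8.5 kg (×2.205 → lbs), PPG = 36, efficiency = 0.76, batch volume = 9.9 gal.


points = lbs × PPG × eff / vol
lbs = 8.5 × 2.205 = 18.7425
points = 18.7425 × 36 × 0.76 / 9.9

51.7975 points


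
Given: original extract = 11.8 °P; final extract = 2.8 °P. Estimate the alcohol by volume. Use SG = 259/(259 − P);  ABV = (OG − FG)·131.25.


OG = 259/(259 − 11.8) = 1.0477
FG = 259/(259 − 2.8) = 1.0109
ABV = (1.0477 − 1.0109)·131.25

4.8307 % ABV


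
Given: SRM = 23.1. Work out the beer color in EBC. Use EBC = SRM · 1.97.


EBC = 23.1 · 1.97

45.5070 EBC


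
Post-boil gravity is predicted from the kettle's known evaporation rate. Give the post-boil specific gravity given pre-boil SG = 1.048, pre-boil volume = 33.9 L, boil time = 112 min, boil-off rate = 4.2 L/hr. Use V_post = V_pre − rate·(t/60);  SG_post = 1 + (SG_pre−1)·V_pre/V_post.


V_post = 33.9 − 4.2·(112/60) = 26.0600
SG_post = 1 + (1.048 − 1)·33.9/26.0600

1.0624


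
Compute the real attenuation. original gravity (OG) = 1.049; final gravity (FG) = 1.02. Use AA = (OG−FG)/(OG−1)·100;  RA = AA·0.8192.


AA = (1.049 − 1.02)/(1.049 − 1)·100 = 59.1837
RA = 59.1837·0.8192

48.4833 %


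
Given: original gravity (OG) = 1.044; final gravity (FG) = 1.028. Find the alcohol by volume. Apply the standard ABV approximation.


ABV = (OG − FG) · 131.25
ABV = (1.044 − 1.028) · 131.25

2.1000 % ABV


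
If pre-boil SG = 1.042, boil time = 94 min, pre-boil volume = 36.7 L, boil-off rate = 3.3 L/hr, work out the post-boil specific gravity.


V_post = V_pre − rate·(t/60);  SG_post = 1 + (SG_pre−1)·V_pre/V_post
V_post = 36.7 − 3.3·(94/60) = 31.5300
SG_post = 1 + (1.042 − 1)·36.7/31.5300

1.0489


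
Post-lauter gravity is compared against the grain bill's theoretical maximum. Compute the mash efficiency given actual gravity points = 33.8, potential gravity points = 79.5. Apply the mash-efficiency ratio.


efficiency = actual / potential × 100
efficiency = 33.8 / 79.5 × 100

42.5157 %


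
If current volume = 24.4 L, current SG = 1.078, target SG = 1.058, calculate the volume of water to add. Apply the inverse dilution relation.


V_water = V·((SG_curr − 1)/(SG_target − 1) − 1)
V_water = 24.4·((1.078 − 1)/(1.058 − 1) − 1)

8.4138 L


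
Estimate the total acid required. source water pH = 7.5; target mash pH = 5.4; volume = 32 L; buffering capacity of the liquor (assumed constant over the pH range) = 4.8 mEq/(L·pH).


acid = buffering capacity · (pH_source − pH_target) · V
acid = 4.8 · (7.5 − 5.4) · 32

322.5600 mEq


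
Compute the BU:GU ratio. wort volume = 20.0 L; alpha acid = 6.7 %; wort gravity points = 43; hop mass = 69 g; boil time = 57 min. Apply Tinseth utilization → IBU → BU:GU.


U = 1.65·0.000125^(GP/1000)·(1−e^(−0.04t))/4.15;  IBU = (α/100)·m·U·1000/V;  BU:GU = IBU/GP
U = 1.65·0.000125^(43/1000)·(1−e^(−0.04·57))/4.15 = 0.2425
IBU = (6.7/100)·69·0.2425·1000/20.0 = 56.0578
BU:GU = 56.0578/43

1.3037


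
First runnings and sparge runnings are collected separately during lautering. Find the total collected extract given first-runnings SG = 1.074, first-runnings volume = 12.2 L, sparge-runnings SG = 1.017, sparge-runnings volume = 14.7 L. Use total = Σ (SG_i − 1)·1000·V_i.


first = (1.074 − 1)·1000·12.2 = 902.8000
sparge = (1.017 − 1)·1000·14.7 = 249.9000
total = 902.8000 + 249.9000

1152.7000 gravity·L


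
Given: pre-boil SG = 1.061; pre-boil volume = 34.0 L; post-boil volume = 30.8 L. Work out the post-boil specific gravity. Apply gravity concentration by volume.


SG_post = 1 + (SG_pre − 1)·V_pre/V_post
pts_pre = (1.061 − 1)·1000 = 61.0000
pts_post = 61.0000·34.0/30.8 = 67.3377
SG_post = 1 + 67.3377/1000

1.0673


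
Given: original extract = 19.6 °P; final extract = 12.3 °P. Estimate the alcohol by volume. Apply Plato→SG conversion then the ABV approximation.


SG = 259/(259 − P);  ABV = (OG − FG)·131.25
OG = 259/(259 − 19.6) = 1.0819
FG = 259/(259 − 12.3) = 1.0499
ABV = (1.0819 − 1.0499)·131.25

4.2017 % ABV


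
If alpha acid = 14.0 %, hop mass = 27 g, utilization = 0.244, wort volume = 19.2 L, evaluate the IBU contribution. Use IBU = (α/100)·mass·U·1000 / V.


IBU = (14.0/100)·27·0.244·1000 / 19.2

48.0375 IBU


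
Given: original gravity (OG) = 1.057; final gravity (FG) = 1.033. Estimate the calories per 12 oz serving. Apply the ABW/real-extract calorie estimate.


ABW = (OG−FG)·131.25·0.79/FG;  °P = 259 − 259/SG (for OG→OE and FG→AE);  RE = 0.1808·OE + 0.8192·AE;  Cal = (6.9·ABW + 4·(RE−0.1))·FG·3.55
ABW = (1.057 − 1.033)·131.25·0.79/1.033 = 2.4090
OE = 259 − 259/1.057 = 13.9669 °P
AE = 259 − 259/1.033 = 8.2740 °P
RE = 0.1808·13.9669 + 0.8192·8.2740 = 9.3032 °P
Cal = (6.9·2.4090 + 4·(9.3032−0.1))·1.033·3.55

195.9545 kcal


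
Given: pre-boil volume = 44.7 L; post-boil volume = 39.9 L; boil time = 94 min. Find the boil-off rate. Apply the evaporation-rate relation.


rate = (V_pre − V_post) / (t_min/60)
rate = (44.7 − 39.9) / (94/60)

3.0638 L/hr


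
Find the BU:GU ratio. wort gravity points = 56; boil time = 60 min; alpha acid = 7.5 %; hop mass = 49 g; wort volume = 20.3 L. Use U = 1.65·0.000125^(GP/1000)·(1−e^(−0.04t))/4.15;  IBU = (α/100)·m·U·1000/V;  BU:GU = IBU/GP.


U = 1.65·0.000125^(56/1000)·(1−e^(−0.04·60))/4.15 = 0.2186
IBU = (7.5/100)·49·0.2186·1000/20.3 = 39.5661
BU:GU = 39.5661/56

0.7065


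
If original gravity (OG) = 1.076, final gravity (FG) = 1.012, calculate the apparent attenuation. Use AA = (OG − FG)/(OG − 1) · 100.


AA = (1.076 − 1.012)/(1.076 − 1) · 100

84.2105 %


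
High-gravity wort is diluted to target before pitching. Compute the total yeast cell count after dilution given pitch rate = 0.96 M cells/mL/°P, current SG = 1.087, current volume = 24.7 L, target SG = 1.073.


V_w = V·((SG_c−1)/(SG_t−1)−1);  °P = 259 − 259/SG_t;  cells = rate·(V+V_w)·°P
V_w = 24.7·((1.087−1)/(1.073−1)−1) = 4.7370
V_final = 24.7 + 4.7370 = 29.4370
°P = 259 − 259/1.073 = 17.6207
cells = 0.96·29.4370·17.6207

497.9520 billion cells


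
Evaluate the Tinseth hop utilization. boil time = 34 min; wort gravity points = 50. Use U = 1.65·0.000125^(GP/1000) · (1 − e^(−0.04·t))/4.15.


bigness = 1.65·0.000125^(50/1000) = 1.0528
boil_factor = (1 − e^(−0.04·34))/4.15 = 0.1791
U = 1.0528 · 0.1791

0.1886


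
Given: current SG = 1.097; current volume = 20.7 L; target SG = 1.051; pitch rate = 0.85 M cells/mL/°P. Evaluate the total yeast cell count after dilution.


V_w = V·((SG_c−1)/(SG_t−1)−1);  °P = 259 − 259/SG_t;  cells = rate·(V+V_w)·°P
V_w = 20.7·((1.097−1)/(1.051−1)−1) = 18.6706
V_final = 20.7 + 18.6706 = 39.3706
°P = 259 − 259/1.051 = 12.5680
cells = 0.85·39.3706·12.5680

420.5891 billion cells


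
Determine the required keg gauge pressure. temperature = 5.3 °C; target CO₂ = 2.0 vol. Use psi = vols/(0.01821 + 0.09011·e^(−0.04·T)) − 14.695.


psi = 2.0/(0.01821 + 0.09011·e^(−0.04·5.3)) − 14.695

7.2575 psi


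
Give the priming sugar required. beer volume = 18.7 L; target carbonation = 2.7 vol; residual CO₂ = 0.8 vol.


sugar = (target − residual)·4.0·V
sugar = (2.7 − 0.8)·4.0·18.7

142.1200 g


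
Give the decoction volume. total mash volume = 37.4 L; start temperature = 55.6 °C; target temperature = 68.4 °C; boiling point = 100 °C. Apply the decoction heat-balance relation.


V_dec = V_total·(T_target − T_start)/(T_boil − T_start)
V_dec = 37.4·(68.4 − 55.6)/(100 − 55.6)

10.7820 L


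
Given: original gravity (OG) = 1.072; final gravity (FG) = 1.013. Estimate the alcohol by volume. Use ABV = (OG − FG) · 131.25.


ABV = (1.072 − 1.013) · 131.25

7.7438 % ABV


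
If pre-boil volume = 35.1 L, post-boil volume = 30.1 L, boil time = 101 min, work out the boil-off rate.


rate = (V_pre − V_post) / (t_min/60)
rate = (35.1 − 30.1) / (101/60)

2.9703 L/hr


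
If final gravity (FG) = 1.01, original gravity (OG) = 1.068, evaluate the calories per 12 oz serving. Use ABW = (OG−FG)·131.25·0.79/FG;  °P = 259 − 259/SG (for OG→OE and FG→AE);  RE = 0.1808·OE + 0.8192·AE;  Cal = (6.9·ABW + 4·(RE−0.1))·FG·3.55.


ABW = (1.068 − 1.01)·131.25·0.79/1.01 = 5.9543
OE = 259 − 259/1.068 = 16.4906 °P
AE = 259 − 259/1.01 = 2.5644 °P
RE = 0.1808·16.4906 + 0.8192·2.5644 = 5.0822 °P
Cal = (6.9·5.9543 + 4·(5.0822−0.1))·1.01·3.55

218.7650 kcal


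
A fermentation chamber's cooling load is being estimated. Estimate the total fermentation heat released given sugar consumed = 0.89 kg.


Q = m_sugar · 590 kJ/kg
Q = 0.89 · 590

525.1000 kJ


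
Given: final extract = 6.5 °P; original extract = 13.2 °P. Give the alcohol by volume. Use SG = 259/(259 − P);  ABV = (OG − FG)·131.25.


OG = 259/(259 − 13.2) = 1.0537
FG = 259/(259 − 6.5) = 1.0257
ABV = (1.0537 − 1.0257)·131.25

3.6697 % ABV


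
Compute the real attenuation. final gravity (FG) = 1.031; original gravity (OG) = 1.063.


AA = (OG−FG)/(OG−1)·100;  RA = AA·0.8192
AA = (1.063 − 1.031)/(1.063 − 1)·100 = 50.7937
RA = 50.7937·0.8192

41.6102 %


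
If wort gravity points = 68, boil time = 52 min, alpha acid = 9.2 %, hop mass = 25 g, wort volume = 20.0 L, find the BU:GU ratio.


U = 1.65·0.000125^(GP/1000)·(1−e^(−0.04t))/4.15;  IBU = (α/100)·m·U·1000/V;  BU:GU = IBU/GP
U = 1.65·0.000125^(68/1000)·(1−e^(−0.04·52))/4.15 = 0.1888
IBU = (9.2/100)·25·0.1888·1000/20.0 = 21.7153
BU:GU = 21.7153/68

0.3193


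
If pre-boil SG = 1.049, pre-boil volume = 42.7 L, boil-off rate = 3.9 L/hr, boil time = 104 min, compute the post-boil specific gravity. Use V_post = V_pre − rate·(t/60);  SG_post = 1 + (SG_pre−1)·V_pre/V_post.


V_post = 42.7 − 3.9·(104/60) = 35.9400
SG_post = 1 + (1.049 − 1)·42.7/35.9400

1.0582


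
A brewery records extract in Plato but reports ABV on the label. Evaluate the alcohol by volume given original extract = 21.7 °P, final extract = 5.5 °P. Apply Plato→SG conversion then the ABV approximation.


SG = 259/(259 − P);  ABV = (OG − FG)·131.25
OG = 259/(259 − 21.7) = 1.0914
FG = 259/(259 − 5.5) = 1.0217
ABV = (1.0914 − 1.0217)·131.25

9.1546 % ABV


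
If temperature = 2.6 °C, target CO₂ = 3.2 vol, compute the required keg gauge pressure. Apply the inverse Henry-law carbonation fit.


psi = vols/(0.01821 + 0.09011·e^(−0.04·T)) − 14.695
psi = 3.2/(0.01821 + 0.09011·e^(−0.04·2.6)) − 14.695

17.4919 psi


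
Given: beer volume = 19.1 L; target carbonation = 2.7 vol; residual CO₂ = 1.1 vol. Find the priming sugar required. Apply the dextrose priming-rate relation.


sugar = (target − residual)·4.0·V
sugar = (2.7 − 1.1)·4.0·19.1

122.2400 g


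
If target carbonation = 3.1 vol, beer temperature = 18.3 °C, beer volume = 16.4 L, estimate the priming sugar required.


residual = 14.695·(0.01821 + 0.09011·e^(−0.04·T));  sugar = (target − residual)·4.0·V
residual = 14.695·(0.01821 + 0.09011·e^(−0.04·18.3)) = 0.9044
sugar = (3.1 − 0.9044)·4.0·16.4

144.0282 g


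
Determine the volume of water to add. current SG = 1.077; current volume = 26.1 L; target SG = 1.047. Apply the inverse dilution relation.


V_water = V·((SG_curr − 1)/(SG_target − 1) − 1)
V_water = 26.1·((1.077 − 1)/(1.047 − 1) − 1)

16.6596 L


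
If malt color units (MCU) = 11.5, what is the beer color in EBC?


SRM = 1.4922·MCU^0.6859;  EBC = SRM·1.97
SRM = 1.4922·11.5^0.6859 = 7.9682
EBC = 7.9682·1.97

15.6973 EBC


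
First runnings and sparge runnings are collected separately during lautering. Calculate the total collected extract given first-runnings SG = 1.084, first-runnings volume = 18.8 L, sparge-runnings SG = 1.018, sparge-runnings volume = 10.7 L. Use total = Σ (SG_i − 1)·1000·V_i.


first = (1.084 − 1)·1000·18.8 = 1579.2000
sparge = (1.018 − 1)·1000·10.7 = 192.6000
total = 1579.2000 + 192.6000

1771.8000 gravity·L


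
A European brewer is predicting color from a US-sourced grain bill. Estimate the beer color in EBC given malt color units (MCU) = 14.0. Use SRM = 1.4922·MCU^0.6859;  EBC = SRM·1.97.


SRM = 1.4922·14.0^0.6859 = 9.1192
EBC = 9.1192·1.97

17.9648 EBC


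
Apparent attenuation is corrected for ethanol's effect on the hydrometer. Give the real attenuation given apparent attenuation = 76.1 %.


RA = AA · 0.8192
RA = 76.1 · 0.8192

62.3411 %


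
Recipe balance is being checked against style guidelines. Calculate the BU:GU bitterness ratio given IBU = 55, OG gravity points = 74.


BU:GU = IBU / OG_points
BU:GU = 55 / 74

0.7432


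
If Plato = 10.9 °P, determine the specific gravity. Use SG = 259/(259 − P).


SG = 259/(259 − 10.9)

1.0439


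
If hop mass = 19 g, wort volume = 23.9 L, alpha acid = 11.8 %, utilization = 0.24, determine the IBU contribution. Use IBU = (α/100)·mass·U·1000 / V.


IBU = (11.8/100)·19·0.24·1000 / 23.9

22.5138 IBU


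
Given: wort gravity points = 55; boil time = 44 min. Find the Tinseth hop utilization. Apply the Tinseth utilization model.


U = 1.65·0.000125^(GP/1000) · (1 − e^(−0.04·t))/4.15
bigness = 1.65·0.000125^(55/1000) = 1.0065
boil_factor = (1 − e^(−0.04·44))/4.15 = 0.1995
U = 1.0065 · 0.1995

0.2008


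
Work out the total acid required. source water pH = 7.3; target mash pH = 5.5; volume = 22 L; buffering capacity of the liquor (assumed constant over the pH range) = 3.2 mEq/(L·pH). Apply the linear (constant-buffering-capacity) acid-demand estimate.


acid = buffering capacity · (pH_source − pH_target) · V
acid = 3.2 · (7.3 − 5.5) · 22

126.7200 mEq


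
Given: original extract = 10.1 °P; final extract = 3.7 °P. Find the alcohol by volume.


SG = 259/(259 − P);  ABV = (OG − FG)·131.25
OG = 259/(259 − 10.1) = 1.0406
FG = 259/(259 − 3.7) = 1.0145
ABV = (1.0406 − 1.0145)·131.25

3.4238 % ABV


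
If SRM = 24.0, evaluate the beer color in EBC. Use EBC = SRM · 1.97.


EBC = 24.0 · 1.97

47.2800 EBC


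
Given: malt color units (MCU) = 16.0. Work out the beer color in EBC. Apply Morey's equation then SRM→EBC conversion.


SRM = 1.4922·MCU^0.6859;  EBC = SRM·1.97
SRM = 1.4922·16.0^0.6859 = 9.9939
EBC = 9.9939·1.97

19.6879 EBC


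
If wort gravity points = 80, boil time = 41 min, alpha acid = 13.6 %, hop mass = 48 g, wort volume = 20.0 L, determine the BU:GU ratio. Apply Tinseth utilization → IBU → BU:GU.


U = 1.65·0.000125^(GP/1000)·(1−e^(−0.04t))/4.15;  IBU = (α/100)·m·U·1000/V;  BU:GU = IBU/GP
U = 1.65·0.000125^(80/1000)·(1−e^(−0.04·41))/4.15 = 0.1561
IBU = (13.6/100)·48·0.1561·1000/20.0 = 50.9665
BU:GU = 50.9665/80

0.6371


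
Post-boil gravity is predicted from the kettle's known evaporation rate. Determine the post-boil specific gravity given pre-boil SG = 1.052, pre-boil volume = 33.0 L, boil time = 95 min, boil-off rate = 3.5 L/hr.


V_post = V_pre − rate·(t/60);  SG_post = 1 + (SG_pre−1)·V_pre/V_post
V_post = 33.0 − 3.5·(95/60) = 27.4583
SG_post = 1 + (1.052 − 1)·33.0/27.4583

1.0625


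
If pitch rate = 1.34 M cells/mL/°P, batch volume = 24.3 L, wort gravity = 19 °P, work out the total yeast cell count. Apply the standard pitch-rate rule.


cells (billions) = rate · V_L · °P
cells = 1.34 · 24.3 · 19

618.6780 billion cells


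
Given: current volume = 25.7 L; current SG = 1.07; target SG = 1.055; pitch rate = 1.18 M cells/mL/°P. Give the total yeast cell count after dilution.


V_w = V·((SG_c−1)/(SG_t−1)−1);  °P = 259 − 259/SG_t;  cells = rate·(V+V_w)·°P
V_w = 25.7·((1.07−1)/(1.055−1)−1) = 7.0091
V_final = 25.7 + 7.0091 = 32.7091
°P = 259 − 259/1.055 = 13.5024
cells = 1.18·32.7091·13.5024

521.1473 billion cells


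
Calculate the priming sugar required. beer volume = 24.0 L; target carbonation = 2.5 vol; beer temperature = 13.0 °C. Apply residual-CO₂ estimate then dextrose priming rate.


residual = 14.695·(0.01821 + 0.09011·e^(−0.04·T));  sugar = (target − residual)·4.0·V
residual = 14.695·(0.01821 + 0.09011·e^(−0.04·13.0)) = 1.0548
sugar = (2.5 − 1.0548)·4.0·24.0

138.7353 g


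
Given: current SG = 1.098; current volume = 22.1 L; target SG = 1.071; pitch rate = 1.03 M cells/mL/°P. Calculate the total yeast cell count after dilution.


V_w = V·((SG_c−1)/(SG_t−1)−1);  °P = 259 − 259/SG_t;  cells = rate·(V+V_w)·°P
V_w = 22.1·((1.098−1)/(1.071−1)−1) = 8.4042
V_final = 22.1 + 8.4042 = 30.5042
°P = 259 − 259/1.071 = 17.1699
cells = 1.03·30.5042·17.1699

539.4682 billion cells


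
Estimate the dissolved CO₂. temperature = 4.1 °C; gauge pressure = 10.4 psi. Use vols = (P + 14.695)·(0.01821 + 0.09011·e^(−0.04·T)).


vols = (10.4 + 14.695)·(0.01821 + 0.09011·e^(−0.04·4.1))

2.3762 volumes


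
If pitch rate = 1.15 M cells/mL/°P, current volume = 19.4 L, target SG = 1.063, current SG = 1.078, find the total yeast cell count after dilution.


V_w = V·((SG_c−1)/(SG_t−1)−1);  °P = 259 − 259/SG_t;  cells = rate·(V+V_w)·°P
V_w = 19.4·((1.078−1)/(1.063−1)−1) = 4.6190
V_final = 19.4 + 4.6190 = 24.0190
°P = 259 − 259/1.063 = 15.3500
cells = 1.15·24.0190·15.3500

423.9949 billion cells


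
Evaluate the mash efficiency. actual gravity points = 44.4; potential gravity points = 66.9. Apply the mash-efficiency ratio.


efficiency = actual / potential × 100
efficiency = 44.4 / 66.9 × 100

66.3677 %


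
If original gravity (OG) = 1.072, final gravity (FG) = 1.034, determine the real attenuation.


AA = (OG−FG)/(OG−1)·100;  RA = AA·0.8192
AA = (1.072 − 1.034)/(1.072 − 1)·100 = 52.7778
RA = 52.7778·0.8192

43.2356 %


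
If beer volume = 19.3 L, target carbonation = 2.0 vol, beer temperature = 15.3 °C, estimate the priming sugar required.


residual = 14.695·(0.01821 + 0.09011·e^(−0.04·T));  sugar = (target − residual)·4.0·V
residual = 14.695·(0.01821 + 0.09011·e^(−0.04·15.3)) = 0.9856
sugar = (2.0 − 0.9856)·4.0·19.3

78.3082 g


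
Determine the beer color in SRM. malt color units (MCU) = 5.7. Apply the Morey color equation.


SRM = 1.4922 · MCU^0.6859
SRM = 1.4922 · 5.7^0.6859

4.9236 SRM


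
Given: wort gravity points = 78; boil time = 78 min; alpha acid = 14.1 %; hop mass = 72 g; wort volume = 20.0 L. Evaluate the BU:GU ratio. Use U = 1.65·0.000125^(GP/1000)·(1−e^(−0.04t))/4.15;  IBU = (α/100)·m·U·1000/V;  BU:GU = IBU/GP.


U = 1.65·0.000125^(78/1000)·(1−e^(−0.04·78))/4.15 = 0.1885
IBU = (14.1/100)·72·0.1885·1000/20.0 = 95.6980
BU:GU = 95.6980/78

1.2269


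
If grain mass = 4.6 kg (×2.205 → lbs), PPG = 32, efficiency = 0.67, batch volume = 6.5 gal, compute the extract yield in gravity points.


points = lbs × PPG × eff / vol
lbs = 4.6 × 2.205 = 10.1430
points = 10.1430 × 32 × 0.67 / 6.5

33.4563 points


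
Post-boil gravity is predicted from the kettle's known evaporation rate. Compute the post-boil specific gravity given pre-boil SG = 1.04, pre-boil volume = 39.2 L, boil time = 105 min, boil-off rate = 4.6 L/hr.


V_post = V_pre − rate·(t/60);  SG_post = 1 + (SG_pre−1)·V_pre/V_post
V_post = 39.2 − 4.6·(105/60) = 31.1500
SG_post = 1 + (1.04 − 1)·39.2/31.1500

1.0503


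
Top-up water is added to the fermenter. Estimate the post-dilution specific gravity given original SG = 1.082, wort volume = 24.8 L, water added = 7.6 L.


SG_new = 1 + (SG_old − 1)·V_old/(V_old + V_water)
pts = (1.082 − 1)·1000·24.8/(24.8 + 7.6) = 62.7654
SG_new = 1 + 62.7654/1000

1.0628


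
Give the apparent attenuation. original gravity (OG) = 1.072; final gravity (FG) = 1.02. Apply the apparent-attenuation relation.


AA = (OG − FG)/(OG − 1) · 100
AA = (1.072 − 1.02)/(1.072 − 1) · 100

72.2222 %


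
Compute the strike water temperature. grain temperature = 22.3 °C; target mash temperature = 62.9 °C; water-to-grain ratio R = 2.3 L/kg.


T_strike = (0.41/R)·(T_mash − T_grain) + T_mash
T_strike = (0.41/2.3)·(62.9 − 22.3) + 62.9

70.1374 °C


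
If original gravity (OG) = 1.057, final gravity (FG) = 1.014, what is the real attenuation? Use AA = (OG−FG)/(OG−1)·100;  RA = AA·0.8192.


AA = (1.057 − 1.014)/(1.057 − 1)·100 = 75.4386
RA = 75.4386·0.8192

61.7993 %


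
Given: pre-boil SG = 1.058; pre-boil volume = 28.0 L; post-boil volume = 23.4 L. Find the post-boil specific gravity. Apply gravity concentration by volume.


SG_post = 1 + (SG_pre − 1)·V_pre/V_post
pts_pre = (1.058 − 1)·1000 = 58.0000
pts_post = 58.0000·28.0/23.4 = 69.4017
SG_post = 1 + 69.4017/1000

1.0694


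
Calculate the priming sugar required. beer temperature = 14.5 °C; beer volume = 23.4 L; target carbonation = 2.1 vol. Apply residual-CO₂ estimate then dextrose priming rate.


residual = 14.695·(0.01821 + 0.09011·e^(−0.04·T));  sugar = (target − residual)·4.0·V
residual = 14.695·(0.01821 + 0.09011·e^(−0.04·14.5)) = 1.0090
sugar = (2.1 − 1.0090)·4.0·23.4

102.1181 g


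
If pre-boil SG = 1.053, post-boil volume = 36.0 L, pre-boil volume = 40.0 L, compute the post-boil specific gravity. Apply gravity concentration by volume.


SG_post = 1 + (SG_pre − 1)·V_pre/V_post
pts_pre = (1.053 − 1)·1000 = 53.0000
pts_post = 53.0000·40.0/36.0 = 58.8889
SG_post = 1 + 58.8889/1000

1.0589


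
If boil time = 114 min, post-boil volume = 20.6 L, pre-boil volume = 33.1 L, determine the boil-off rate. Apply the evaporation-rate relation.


rate = (V_pre − V_post) / (t_min/60)
rate = (33.1 − 20.6) / (114/60)

6.5789 L/hr


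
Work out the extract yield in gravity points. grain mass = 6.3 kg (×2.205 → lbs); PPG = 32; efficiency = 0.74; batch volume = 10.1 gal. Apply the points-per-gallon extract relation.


points = lbs × PPG × eff / vol
lbs = 6.3 × 2.205 = 13.8915
points = 13.8915 × 32 × 0.74 / 10.1

32.5694 points


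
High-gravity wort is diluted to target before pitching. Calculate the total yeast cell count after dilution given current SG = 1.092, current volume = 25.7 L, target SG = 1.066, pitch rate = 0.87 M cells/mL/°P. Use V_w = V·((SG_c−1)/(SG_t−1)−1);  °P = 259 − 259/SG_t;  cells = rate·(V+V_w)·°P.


V_w = 25.7·((1.092−1)/(1.066−1)−1) = 10.1242
V_final = 25.7 + 10.1242 = 35.8242
°P = 259 − 259/1.066 = 16.0356
cells = 0.87·35.8242·16.0356

499.7845 billion cells


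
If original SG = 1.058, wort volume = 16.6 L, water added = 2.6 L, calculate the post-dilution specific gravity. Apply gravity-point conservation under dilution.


SG_new = 1 + (SG_old − 1)·V_old/(V_old + V_water)
pts = (1.058 − 1)·1000·16.6/(16.6 + 2.6) = 50.1458
SG_new = 1 + 50.1458/1000

1.0501


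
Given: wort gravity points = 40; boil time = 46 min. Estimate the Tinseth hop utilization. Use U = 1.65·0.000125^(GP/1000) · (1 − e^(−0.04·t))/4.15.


bigness = 1.65·0.000125^(40/1000) = 1.1518
boil_factor = (1 − e^(−0.04·46))/4.15 = 0.2027
U = 1.1518 · 0.2027

0.2335


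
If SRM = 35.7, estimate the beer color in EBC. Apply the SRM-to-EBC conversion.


EBC = SRM · 1.97
EBC = 35.7 · 1.97

70.3290 EBC


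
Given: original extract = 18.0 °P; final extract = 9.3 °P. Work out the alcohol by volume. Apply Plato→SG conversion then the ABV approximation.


SG = 259/(259 − P);  ABV = (OG − FG)·131.25
OG = 259/(259 − 18.0) = 1.0747
FG = 259/(259 − 9.3) = 1.0372
ABV = (1.0747 − 1.0372)·131.25

4.9145 % ABV


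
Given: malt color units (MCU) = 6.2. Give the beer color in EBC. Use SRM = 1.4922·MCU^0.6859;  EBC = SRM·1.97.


SRM = 1.4922·6.2^0.6859 = 5.2159
EBC = 5.2159·1.97

10.2753 EBC


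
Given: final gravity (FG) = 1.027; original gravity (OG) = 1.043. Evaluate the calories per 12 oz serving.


ABW = (OG−FG)·131.25·0.79/FG;  °P = 259 − 259/SG (for OG→OE and FG→AE);  RE = 0.1808·OE + 0.8192·AE;  Cal = (6.9·ABW + 4·(RE−0.1))·FG·3.55
ABW = (1.043 − 1.027)·131.25·0.79/1.027 = 1.6154
OE = 259 − 259/1.043 = 10.6779 °P
AE = 259 − 259/1.027 = 6.8092 °P
RE = 0.1808·10.6779 + 0.8192·6.8092 = 7.5086 °P
Cal = (6.9·1.6154 + 4·(7.5086−0.1))·1.027·3.55

148.6800 kcal


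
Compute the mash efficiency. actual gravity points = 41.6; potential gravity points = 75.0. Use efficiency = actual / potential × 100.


efficiency = 41.6 / 75.0 × 100

55.4667 %


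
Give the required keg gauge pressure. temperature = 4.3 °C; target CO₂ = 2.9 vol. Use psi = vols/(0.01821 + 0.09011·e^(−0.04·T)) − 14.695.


psi = 2.9/(0.01821 + 0.09011·e^(−0.04·4.3)) − 14.695

16.1296 psi


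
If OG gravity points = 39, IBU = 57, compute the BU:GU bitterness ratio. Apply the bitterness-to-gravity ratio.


BU:GU = IBU / OG_points
BU:GU = 57 / 39

1.4615


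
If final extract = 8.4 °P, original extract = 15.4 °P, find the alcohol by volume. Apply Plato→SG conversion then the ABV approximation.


SG = 259/(259 − P);  ABV = (OG − FG)·131.25
OG = 259/(259 − 15.4) = 1.0632
FG = 259/(259 − 8.4) = 1.0335
ABV = (1.0632 − 1.0335)·131.25

3.8980 % ABV


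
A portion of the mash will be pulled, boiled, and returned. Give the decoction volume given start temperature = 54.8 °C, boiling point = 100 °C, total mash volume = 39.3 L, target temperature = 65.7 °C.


V_dec = V_total·(T_target − T_start)/(T_boil − T_start)
V_dec = 39.3·(65.7 − 54.8)/(100 − 54.8)

9.4772 L


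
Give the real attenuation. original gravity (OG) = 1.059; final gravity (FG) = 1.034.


AA = (OG−FG)/(OG−1)·100;  RA = AA·0.8192
AA = (1.059 − 1.034)/(1.059 − 1)·100 = 42.3729
RA = 42.3729·0.8192

34.7119 %


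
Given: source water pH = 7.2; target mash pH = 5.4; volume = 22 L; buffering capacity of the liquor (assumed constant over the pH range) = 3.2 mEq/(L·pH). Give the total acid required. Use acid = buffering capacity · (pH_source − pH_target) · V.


acid = 3.2 · (7.2 − 5.4) · 22

126.7200 mEq


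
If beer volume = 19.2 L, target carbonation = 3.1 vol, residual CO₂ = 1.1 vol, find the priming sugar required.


sugar = (target − residual)·4.0·V
sugar = (3.1 − 1.1)·4.0·19.2

153.6000 g


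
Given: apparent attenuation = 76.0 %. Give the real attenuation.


RA = AA · 0.8192
RA = 76.0 · 0.8192

62.2592 %


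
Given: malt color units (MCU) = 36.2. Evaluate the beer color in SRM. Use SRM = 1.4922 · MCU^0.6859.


SRM = 1.4922 · 36.2^0.6859

17.4963 SRM


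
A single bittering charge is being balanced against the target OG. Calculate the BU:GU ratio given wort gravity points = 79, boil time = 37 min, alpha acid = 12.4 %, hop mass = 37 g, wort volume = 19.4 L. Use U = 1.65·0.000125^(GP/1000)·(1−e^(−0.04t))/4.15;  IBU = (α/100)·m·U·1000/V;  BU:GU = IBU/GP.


U = 1.65·0.000125^(79/1000)·(1−e^(−0.04·37))/4.15 = 0.1510
IBU = (12.4/100)·37·0.1510·1000/19.4 = 35.7054
BU:GU = 35.7054/79

0.4520


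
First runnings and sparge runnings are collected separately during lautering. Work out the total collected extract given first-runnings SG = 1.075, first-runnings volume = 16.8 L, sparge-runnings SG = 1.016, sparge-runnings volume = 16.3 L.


total = Σ (SG_i − 1)·1000·V_i
first = (1.075 − 1)·1000·16.8 = 1260.0000
sparge = (1.016 − 1)·1000·16.3 = 260.8000
total = 1260.0000 + 260.8000

1520.8000 gravity·L


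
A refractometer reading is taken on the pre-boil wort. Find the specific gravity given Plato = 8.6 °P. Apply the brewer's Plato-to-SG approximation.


SG = 259/(259 − P)
SG = 259/(259 − 8.6)

1.0343


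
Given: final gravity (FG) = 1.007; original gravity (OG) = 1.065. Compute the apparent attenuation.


AA = (OG − FG)/(OG − 1) · 100
AA = (1.065 − 1.007)/(1.065 − 1) · 100

89.2308 %


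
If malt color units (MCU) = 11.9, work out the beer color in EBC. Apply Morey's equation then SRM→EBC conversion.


SRM = 1.4922·MCU^0.6859;  EBC = SRM·1.97
SRM = 1.4922·11.9^0.6859 = 8.1573
EBC = 8.1573·1.97

16.0698 EBC


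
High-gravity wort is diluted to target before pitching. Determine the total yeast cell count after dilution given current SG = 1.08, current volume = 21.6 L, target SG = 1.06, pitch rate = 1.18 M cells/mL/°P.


V_w = V·((SG_c−1)/(SG_t−1)−1);  °P = 259 − 259/SG_t;  cells = rate·(V+V_w)·°P
V_w = 21.6·((1.08−1)/(1.06−1)−1) = 7.2000
V_final = 21.6 + 7.2000 = 28.8000
°P = 259 − 259/1.06 = 14.6604
cells = 1.18·28.8000·14.6604

498.2183 billion cells


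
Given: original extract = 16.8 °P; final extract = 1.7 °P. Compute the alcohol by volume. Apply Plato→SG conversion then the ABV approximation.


SG = 259/(259 − P);  ABV = (OG − FG)·131.25
OG = 259/(259 − 16.8) = 1.0694
FG = 259/(259 − 1.7) = 1.0066
ABV = (1.0694 − 1.0066)·131.25

8.2369 % ABV


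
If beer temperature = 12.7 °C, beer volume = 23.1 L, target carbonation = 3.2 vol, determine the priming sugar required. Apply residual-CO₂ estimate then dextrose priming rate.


residual = 14.695·(0.01821 + 0.09011·e^(−0.04·T));  sugar = (target − residual)·4.0·V
residual = 14.695·(0.01821 + 0.09011·e^(−0.04·12.7)) = 1.0643
sugar = (3.2 − 1.0643)·4.0·23.1

197.3346 g


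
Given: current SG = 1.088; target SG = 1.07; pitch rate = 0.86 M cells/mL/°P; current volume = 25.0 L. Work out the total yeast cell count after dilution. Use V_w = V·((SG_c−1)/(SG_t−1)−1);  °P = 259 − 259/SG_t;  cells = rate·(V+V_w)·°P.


V_w = 25.0·((1.088−1)/(1.07−1)−1) = 6.4286
V_final = 25.0 + 6.4286 = 31.4286
°P = 259 − 259/1.07 = 16.9439
cells = 0.86·31.4286·16.9439

457.9701 billion cells
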